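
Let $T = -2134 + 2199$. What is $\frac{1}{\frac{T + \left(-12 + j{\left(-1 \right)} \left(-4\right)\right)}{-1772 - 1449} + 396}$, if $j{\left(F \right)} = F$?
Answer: $\frac{3221}{1275459} \approx 0.0025254$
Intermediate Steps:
$T = 65$
$\frac{1}{\frac{T + \left(-12 + j{\left(-1 \right)} \left(-4\right)\right)}{-1772 - 1449} + 396} = \frac{1}{\frac{65 - 8}{-1772 - 1449} + 396} = \frac{1}{\frac{65 + \left(-12 + 4\right)}{-3221} + 396} = \frac{1}{\left(65 - 8\right) \left(- \frac{1}{3221}\right) + 396} = \frac{1}{57 \left(- \frac{1}{3221}\right) + 396} = \frac{1}{- \frac{57}{3221} + 396} = \frac{1}{\frac{1275459}{3221}} = \frac{3221}{1275459}$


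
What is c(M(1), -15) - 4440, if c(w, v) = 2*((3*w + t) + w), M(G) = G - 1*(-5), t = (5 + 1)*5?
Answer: -4332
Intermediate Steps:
t = 30 (t = 6*5 = 30)
M(G) = 5 + G (M(G) = G + 5 = 5 + G)
c(w, v) = 60 + 8*w (c(w, v) = 2*((3*w + 30) + w) = 2*((30 + 3*w) + w) = 2*(30 + 4*w) = 60 + 8*w)
c(M(1), -15) - 4440 = (60 + 8*(5 + 1)) - 4440 = (60 + 8*6) - 4440 = (60 + 48) - 4440 = 108 - 4440 = -4332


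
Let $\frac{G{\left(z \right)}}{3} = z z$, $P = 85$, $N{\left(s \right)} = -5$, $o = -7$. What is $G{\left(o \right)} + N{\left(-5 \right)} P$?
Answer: $-278$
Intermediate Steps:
$G{\left(z \right)} = 3 z^{2}$ ($G{\left(z \right)} = 3 z z = 3 z^{2}$)
$G{\left(o \right)} + N{\left(-5 \right)} P = 3 \left(-7\right)^{2} - 425 = 3 \cdot 49 - 425 = 147 - 425 = -278$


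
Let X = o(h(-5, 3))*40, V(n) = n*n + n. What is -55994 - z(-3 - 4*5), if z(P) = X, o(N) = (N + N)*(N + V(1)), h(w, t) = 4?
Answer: -57914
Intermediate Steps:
V(n) = n + n² (V(n) = n² + n = n + n²)
o(N) = 2*N*(2 + N) (o(N) = (N + N)*(N + 1*(1 + 1)) = (2*N)*(N + 1*2) = (2*N)*(N + 2) = (2*N)*(2 + N) = 2*N*(2 + N))
X = 1920 (X = (2*4*(2 + 4))*40 = (2*4*6)*40 = 48*40 = 1920)
z(P) = 1920
-55994 - z(-3 - 4*5) = -55994 - 1*1920 = -55994 - 1920 = -57914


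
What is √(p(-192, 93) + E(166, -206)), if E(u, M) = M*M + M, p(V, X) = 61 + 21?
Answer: 2*√10578 ≈ 205.70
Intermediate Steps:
p(V, X) = 82
E(u, M) = M + M² (E(u, M) = M² + M = M + M²)
√(p(-192, 93) + E(166, -206)) = √(82 - 206*(1 - 206)) = √(82 - 206*(-205)) = √(82 + 42230) = √42312 = 2*√10578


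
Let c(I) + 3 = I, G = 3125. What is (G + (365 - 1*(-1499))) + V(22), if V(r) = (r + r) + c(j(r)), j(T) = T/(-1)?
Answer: 5008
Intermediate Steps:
j(T) = -T (j(T) = T*(-1) = -T)
c(I) = -3 + I
V(r) = -3 + r (V(r) = (r + r) + (-3 - r) = 2*r + (-3 - r) = -3 + r)
(G + (365 - 1*(-1499))) + V(22) = (3125 + (365 - 1*(-1499))) + (-3 + 22) = (3125 + (365 + 1499)) + 19 = (3125 + 1864) + 19 = 4989 + 19 = 5008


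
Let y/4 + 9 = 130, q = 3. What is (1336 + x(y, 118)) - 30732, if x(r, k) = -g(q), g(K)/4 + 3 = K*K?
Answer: -29420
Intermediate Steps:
g(K) = -12 + 4*K² (g(K) = -12 + 4*(K*K) = -12 + 4*K²)
y = 484 (y = -36 + 4*130 = -36 + 520 = 484)
x(r, k) = -24 (x(r, k) = -(-12 + 4*3²) = -(-12 + 4*9) = -(-12 + 36) = -1*24 = -24)
(1336 + x(y, 118)) - 30732 = (1336 - 24) - 30732 = 1312 - 30732 = -29420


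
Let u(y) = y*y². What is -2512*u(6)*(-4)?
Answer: 2170368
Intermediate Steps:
u(y) = y³
-2512*u(6)*(-4) = -2512*6³*(-4) = -542592*(-4) = -2512*(-864) = 2170368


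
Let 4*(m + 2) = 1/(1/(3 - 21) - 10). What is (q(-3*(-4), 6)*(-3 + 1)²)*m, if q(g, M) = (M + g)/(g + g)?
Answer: -2199/362 ≈ -6.0746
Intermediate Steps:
q(g, M) = (M + g)/(2*g) (q(g, M) = (M + g)/((2*g)) = (M + g)*(1/(2*g)) = (M + g)/(2*g))
m = -733/362 (m = -2 + 1/(4*(1/(3 - 21) - 10)) = -2 + 1/(4*(1/(-18) - 10)) = -2 + 1/(4*(-1/18 - 10)) = -2 + 1/(4*(-181/18)) = -2 + (¼)*(-18/181) = -2 - 9/362 = -733/362 ≈ -2.0249)
(q(-3*(-4), 6)*(-3 + 1)²)*m = (((6 - 3*(-4))/(2*((-3*(-4)))))*(-3 + 1)²)*(-733/362) = (((½)*(6 + 12)/12)*(-2)²)*(-733/362) = (((½)*(1/12)*18)*4)*(-733/362) = ((¾)*4)*(-733/362) = 3*(-733/362) = -2199/362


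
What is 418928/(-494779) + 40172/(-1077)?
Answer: -20327447444/532876983 ≈ -38.147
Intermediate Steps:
418928/(-494779) + 40172/(-1077) = 418928*(-1/494779) + 40172*(-1/1077) = -418928/494779 - 40172/1077 = -20327447444/532876983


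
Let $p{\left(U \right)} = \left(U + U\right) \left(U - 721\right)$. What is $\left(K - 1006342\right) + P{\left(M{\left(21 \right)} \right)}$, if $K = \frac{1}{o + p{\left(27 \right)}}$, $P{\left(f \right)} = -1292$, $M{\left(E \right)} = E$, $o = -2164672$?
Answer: $- \frac{2218959197833}{2202148} \approx -1.0076 \cdot 10^{6}$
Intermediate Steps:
$p{\left(U \right)} = 2 U \left(-721 + U\right)$
$K = - \frac{1}{2202148}$ ($K = \frac{1}{-2164672 + 2 \cdot 27 \left(-721 + 27\right)} = \frac{1}{-2164672 + 2 \cdot 27 \left(-694\right)} = \frac{1}{-2164672 - 37476} = \frac{1}{-2202148} = - \frac{1}{2202148} \approx -4.541 \cdot 10^{-7}$)
$\left(K - 1006342\right) + P{\left(M{\left(21 \right)} \right)} = \left(- \frac{1}{2202148} - 1006342\right) - 1292 = - \frac{2216114022617}{2202148} - 1292 = - \frac{2218959197833}{2202148}$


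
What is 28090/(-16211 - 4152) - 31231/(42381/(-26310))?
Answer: 5576944773380/287668101 ≈ 19387.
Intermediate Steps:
28090/(-16211 - 4152) - 31231/(42381/(-26310)) = 28090/(-20363) - 31231/(42381*(-1/26310)) = 28090*(-1/20363) - 31231/(-14127/8770) = -28090/20363 - 31231*(-8770/14127) = -28090/20363 + 273895870/14127 = 5576944773380/287668101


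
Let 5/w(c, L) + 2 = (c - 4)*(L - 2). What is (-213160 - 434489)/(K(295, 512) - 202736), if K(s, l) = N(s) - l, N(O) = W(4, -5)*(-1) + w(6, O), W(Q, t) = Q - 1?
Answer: 42025224/13188731 ≈ 3.1865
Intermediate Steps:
w(c, L) = 5/(-2 + (-4 + c)*(-2 + L)) (w(c, L) = 5/(-2 + (c - 4)*(L - 2)) = 5/(-2 + (-4 + c)*(-2 + L)))
W(Q, t) = -1 + Q
N(O) = -3 + 5/(-6 + 2*O) (N(O) = (-1 + 4)*(-1) + 5/(6 - 4*O - 2*6 + O*6) = 3*(-1) + 5/(6 - 4*O - 12 + 6*O) = -3 + 5/(-6 + 2*O))
K(s, l) = -l + (-23 + 6*s)/(2*(3 - s)) (K(s, l) = (-23 + 6*s)/(2*(3 - s)) - l = -l + (-23 + 6*s)/(2*(3 - s)))
(-213160 - 434489)/(K(295, 512) - 202736) = (-213160 - 434489)/((-5/2 + (-3 - 1*512)*(3 - 1*295))/(3 - 1*295) - 202736) = -647649/((-5/2 + (-3 - 512)*(3 - 295))/(3 - 295) - 202736) = -647649/((-5/2 - 515*(-292))/(-292) - 202736) = -647649/(-(-5/2 + 150380)/292 - 202736) = -647649/(-1/292*300755/2 - 202736) = -647649/(-300755/584 - 202736) = -647649/(-118698579/584) = -647649*(-584/118698579) = 42025224/13188731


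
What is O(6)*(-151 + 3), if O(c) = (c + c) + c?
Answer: -2664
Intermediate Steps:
O(c) = 3*c (O(c) = 2*c + c = 3*c)
O(6)*(-151 + 3) = (3*6)*(-151 + 3) = 18*(-148) = -2664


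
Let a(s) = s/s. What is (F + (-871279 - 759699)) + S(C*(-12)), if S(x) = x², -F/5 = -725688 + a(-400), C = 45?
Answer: 2289057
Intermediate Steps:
a(s) = 1
F = 3628435 (F = -5*(-725688 + 1) = -5*(-725687) = 3628435)
(F + (-871279 - 759699)) + S(C*(-12)) = (3628435 + (-871279 - 759699)) + (45*(-12))² = (3628435 - 1630978) + (-540)² = 1997457 + 291600 = 2289057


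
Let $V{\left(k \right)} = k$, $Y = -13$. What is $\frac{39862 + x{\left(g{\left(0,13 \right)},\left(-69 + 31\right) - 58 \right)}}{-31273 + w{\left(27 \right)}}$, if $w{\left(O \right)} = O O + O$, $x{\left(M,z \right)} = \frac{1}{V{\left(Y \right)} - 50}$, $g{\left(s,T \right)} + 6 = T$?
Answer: $- \frac{2511305}{1922571} \approx -1.3062$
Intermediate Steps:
$g{\left(s,T \right)} = -6 + T$
$x{\left(M,z \right)} = - \frac{1}{63}$ ($x{\left(M,z \right)} = \frac{1}{-13 - 50} = \frac{1}{-63} = - \frac{1}{63}$)
$w{\left(O \right)} = O + O^{2}$ ($w{\left(O \right)} = O^{2} + O = O + O^{2}$)
$\frac{39862 + x{\left(g{\left(0,13 \right)},\left(-69 + 31\right) - 58 \right)}}{-31273 + w{\left(27 \right)}} = \frac{39862 - \frac{1}{63}}{-31273 + 27 \left(1 + 27\right)} = \frac{2511305}{63 \left(-31273 + 27 \cdot 28\right)} = \frac{2511305}{63 \left(-31273 + 756\right)} = \frac{2511305}{63 \left(-30517\right)} = \frac{2511305}{63} \left(- \frac{1}{30517}\right) = - \frac{2511305}{1922571}$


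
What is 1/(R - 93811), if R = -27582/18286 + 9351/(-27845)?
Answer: -254586835/23883515084773 ≈ -1.0660e-5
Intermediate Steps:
R = -469506588/254586835 (R = -27582*1/18286 + 9351*(-1/27845) = -13791/9143 - 9351/27845 = -469506588/254586835 ≈ -1.8442)
1/(R - 93811) = 1/(-469506588/254586835 - 93811) = 1/(-23883515084773/254586835) = -254586835/23883515084773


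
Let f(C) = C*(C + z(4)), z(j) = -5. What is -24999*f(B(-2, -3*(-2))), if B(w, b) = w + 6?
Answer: 99996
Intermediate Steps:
B(w, b) = 6 + w
f(C) = C*(-5 + C) (f(C) = C*(C - 5) = C*(-5 + C))
-24999*f(B(-2, -3*(-2))) = -24999*(6 - 2)*(-5 + (6 - 2)) = -99996*(-5 + 4) = -99996*(-1) = -24999*(-4) = 99996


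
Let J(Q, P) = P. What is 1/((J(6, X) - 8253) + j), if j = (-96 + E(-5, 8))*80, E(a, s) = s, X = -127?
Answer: -1/15420 ≈ -6.4851e-5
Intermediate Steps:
j = -7040 (j = (-96 + 8)*80 = -88*80 = -7040)
1/((J(6, X) - 8253) + j) = 1/((-127 - 8253) - 7040) = 1/(-8380 - 7040) = 1/(-15420) = -1/15420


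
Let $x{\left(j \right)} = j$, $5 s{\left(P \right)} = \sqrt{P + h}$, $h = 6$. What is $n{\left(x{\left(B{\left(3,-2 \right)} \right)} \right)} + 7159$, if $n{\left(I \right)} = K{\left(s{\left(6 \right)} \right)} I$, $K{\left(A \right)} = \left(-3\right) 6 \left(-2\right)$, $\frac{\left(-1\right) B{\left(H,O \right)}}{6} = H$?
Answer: $6511$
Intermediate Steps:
$B{\left(H,O \right)} = - 6 H$
$s{\left(P \right)} = \frac{\sqrt{6 + P}}{5}$ ($s{\left(P \right)} = \frac{\sqrt{P + 6}}{5} = \frac{\sqrt{6 + P}}{5}$)
$K{\left(A \right)} = 36$ ($K{\left(A \right)} = \left(-18\right) \left(-2\right) = 36$)
$n{\left(I \right)} = 36 I$
$n{\left(x{\left(B{\left(3,-2 \right)} \right)} \right)} + 7159 = 36 \left(\left(-6\right) 3\right) + 7159 = 36 \left(-18\right) + 7159 = -648 + 7159 = 6511$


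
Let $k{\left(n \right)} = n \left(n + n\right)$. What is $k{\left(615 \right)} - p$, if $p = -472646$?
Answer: $1229096$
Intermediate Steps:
$k{\left(n \right)} = 2 n^{2}$ ($k{\left(n \right)} = n 2 n = 2 n^{2}$)
$k{\left(615 \right)} - p = 2 \cdot 615^{2} - -472646 = 2 \cdot 378225 + 472646 = 756450 + 472646 = 1229096$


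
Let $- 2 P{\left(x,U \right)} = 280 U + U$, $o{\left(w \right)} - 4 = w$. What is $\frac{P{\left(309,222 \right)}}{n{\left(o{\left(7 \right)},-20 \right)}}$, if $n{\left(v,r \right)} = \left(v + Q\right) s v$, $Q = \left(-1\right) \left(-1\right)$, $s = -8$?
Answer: $\frac{10397}{352} \approx 29.537$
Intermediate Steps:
$o{\left(w \right)} = 4 + w$
$Q = 1$
$n{\left(v,r \right)} = v \left(-8 - 8 v\right)$ ($n{\left(v,r \right)} = \left(v + 1\right) \left(-8\right) v = \left(1 + v\right) \left(-8\right) v = \left(-8 - 8 v\right) v = v \left(-8 - 8 v\right)$)
$P{\left(x,U \right)} = - \frac{281 U}{2}$ ($P{\left(x,U \right)} = - \frac{280 U + U}{2} = - \frac{281 U}{2}$)
$\frac{P{\left(309,222 \right)}}{n{\left(o{\left(7 \right)},-20 \right)}} = \frac{\left(- \frac{281}{2}\right) 222}{\left(-8\right) \left(4 + 7\right) \left(1 + \left(4 + 7\right)\right)} = - \frac{31191}{\left(-8\right) 11 \left(1 + 11\right)} = - \frac{31191}{\left(-8\right) 11 \cdot 12} = - \frac{31191}{-1056} = \left(-31191\right) \left(- \frac{1}{1056}\right) = \frac{10397}{352}$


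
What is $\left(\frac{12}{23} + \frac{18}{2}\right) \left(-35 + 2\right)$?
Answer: $- \frac{7227}{23} \approx -314.22$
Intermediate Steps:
$\left(\frac{12}{23} + \frac{18}{2}\right) \left(-35 + 2\right) = \left(12 \cdot \frac{1}{23} + 18 \cdot \frac{1}{2}\right) \left(-33\right) = \left(\frac{12}{23} + 9\right) \left(-33\right) = \frac{219}{23} \left(-33\right) = - \frac{7227}{23}$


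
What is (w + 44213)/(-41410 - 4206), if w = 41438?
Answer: -85651/45616 ≈ -1.8777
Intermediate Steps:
(w + 44213)/(-41410 - 4206) = (41438 + 44213)/(-41410 - 4206) = 85651/(-45616) = 85651*(-1/45616) = -85651/45616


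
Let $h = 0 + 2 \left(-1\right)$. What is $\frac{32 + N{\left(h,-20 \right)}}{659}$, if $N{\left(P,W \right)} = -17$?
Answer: $\frac{15}{659} \approx 0.022762$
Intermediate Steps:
$h = -2$ ($h = 0 - 2 = -2$)
$\frac{32 + N{\left(h,-20 \right)}}{659} = \frac{32 - 17}{659} = 15 \cdot \frac{1}{659} = \frac{15}{659}$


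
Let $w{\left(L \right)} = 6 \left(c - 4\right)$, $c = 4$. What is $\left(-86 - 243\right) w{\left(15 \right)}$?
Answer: $0$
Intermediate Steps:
$w{\left(L \right)} = 0$ ($w{\left(L \right)} = 6 \left(4 - 4\right) = 6 \cdot 0 = 0$)
$\left(-86 - 243\right) w{\left(15 \right)} = \left(-86 - 243\right) 0 = \left(-329\right) 0 = 0$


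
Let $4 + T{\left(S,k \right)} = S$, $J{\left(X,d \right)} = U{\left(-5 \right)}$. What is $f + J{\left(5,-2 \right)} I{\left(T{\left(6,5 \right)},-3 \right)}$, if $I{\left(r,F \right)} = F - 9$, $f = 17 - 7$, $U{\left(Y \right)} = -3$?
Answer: $46$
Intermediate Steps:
$J{\left(X,d \right)} = -3$
$f = 10$ ($f = 17 - 7 = 10$)
$T{\left(S,k \right)} = -4 + S$
$I{\left(r,F \right)} = -9 + F$ ($I{\left(r,F \right)} = F - 9 = -9 + F$)
$f + J{\left(5,-2 \right)} I{\left(T{\left(6,5 \right)},-3 \right)} = 10 - 3 \left(-9 - 3\right) = 10 - -36 = 10 + 36 = 46$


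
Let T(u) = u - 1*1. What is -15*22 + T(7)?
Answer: -324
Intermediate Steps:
T(u) = -1 + u (T(u) = u - 1 = -1 + u)
-15*22 + T(7) = -15*22 + (-1 + 7) = -330 + 6 = -324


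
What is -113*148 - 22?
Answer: -16746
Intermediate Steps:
-113*148 - 22 = -16724 - 22 = -16746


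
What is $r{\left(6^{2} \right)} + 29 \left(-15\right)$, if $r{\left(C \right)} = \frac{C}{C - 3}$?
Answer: $- \frac{4773}{11} \approx -433.91$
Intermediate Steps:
$r{\left(C \right)} = \frac{C}{-3 + C}$
$r{\left(6^{2} \right)} + 29 \left(-15\right) = \frac{6^{2}}{-3 + 6^{2}} + 29 \left(-15\right) = \frac{36}{-3 + 36} - 435 = \frac{36}{33} - 435 = 36 \cdot \frac{1}{33} - 435 = \frac{12}{11} - 435 = - \frac{4773}{11}$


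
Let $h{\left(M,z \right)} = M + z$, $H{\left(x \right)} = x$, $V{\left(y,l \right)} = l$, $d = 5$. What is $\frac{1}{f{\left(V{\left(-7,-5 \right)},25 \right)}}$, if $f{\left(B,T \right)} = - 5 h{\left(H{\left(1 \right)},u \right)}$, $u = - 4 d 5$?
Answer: $\frac{1}{495} \approx 0.0020202$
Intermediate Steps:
$u = -100$ ($u = \left(-4\right) 5 \cdot 5 = \left(-20\right) 5 = -100$)
$f{\left(B,T \right)} = 495$ ($f{\left(B,T \right)} = - 5 \left(1 - 100\right) = \left(-5\right) \left(-99\right) = 495$)
$\frac{1}{f{\left(V{\left(-7,-5 \right)},25 \right)}} = \frac{1}{495}$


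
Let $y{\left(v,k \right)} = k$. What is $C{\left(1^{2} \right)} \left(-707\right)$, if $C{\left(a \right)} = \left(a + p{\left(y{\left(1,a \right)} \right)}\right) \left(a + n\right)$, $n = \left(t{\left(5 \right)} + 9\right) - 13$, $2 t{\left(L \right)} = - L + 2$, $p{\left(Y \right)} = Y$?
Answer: $6363$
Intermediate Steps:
$t{\left(L \right)} = 1 - \frac{L}{2}$ ($t{\left(L \right)} = \frac{- L + 2}{2} = \frac{2 - L}{2} = 1 - \frac{L}{2}$)
$n = - \frac{11}{2}$ ($n = \left(\left(1 - \frac{5}{2}\right) + 9\right) - 13 = \left(- \frac{3}{2} + 9\right) - 13 = \frac{15}{2} - 13 = - \frac{11}{2} \approx -5.5$)
$C{\left(a \right)} = 2 a \left(- \frac{11}{2} + a\right)$ ($C{\left(a \right)} = \left(a + a\right) \left(a - \frac{11}{2}\right) = 2 a \left(- \frac{11}{2} + a\right)$)
$C{\left(1^{2} \right)} \left(-707\right) = 1^{2} \left(-11 + 2 \cdot 1^{2}\right) \left(-707\right) = 1 \left(-11 + 2 \cdot 1\right) \left(-707\right) = 1 \left(-11 + 2\right) \left(-707\right) = 1 \left(-9\right) \left(-707\right) = \left(-9\right) \left(-707\right) = 6363$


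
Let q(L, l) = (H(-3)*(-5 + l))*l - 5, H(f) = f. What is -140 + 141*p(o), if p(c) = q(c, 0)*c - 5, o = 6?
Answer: -5075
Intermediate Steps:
q(L, l) = -5 + l*(15 - 3*l) (q(L, l) = (-3*(-5 + l))*l - 5 = (15 - 3*l)*l - 5 = l*(15 - 3*l) - 5 = -5 + l*(15 - 3*l))
p(c) = -5 - 5*c (p(c) = (-5 - 3*0² + 15*0)*c - 5 = (-5 - 3*0 + 0)*c - 5 = (-5 + 0 + 0)*c - 5 = -5*c - 5 = -5 - 5*c)
-140 + 141*p(o) = -140 + 141*(-5 - 5*6) = -140 + 141*(-5 - 30) = -140 + 141*(-35) = -140 - 4935 = -5075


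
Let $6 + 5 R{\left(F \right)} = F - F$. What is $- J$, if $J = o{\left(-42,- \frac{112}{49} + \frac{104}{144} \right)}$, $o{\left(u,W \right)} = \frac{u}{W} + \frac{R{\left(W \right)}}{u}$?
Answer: $- \frac{185417}{6895} \approx -26.892$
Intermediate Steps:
$R{\left(F \right)} = - \frac{6}{5}$ ($R{\left(F \right)} = - \frac{6}{5} + \frac{F - F}{5} = - \frac{6}{5} + \frac{1}{5} \cdot 0 = - \frac{6}{5} + 0 = - \frac{6}{5}$)
$o{\left(u,W \right)} = - \frac{6}{5 u} + \frac{u}{W}$ ($o{\left(u,W \right)} = \frac{u}{W} - \frac{6}{5 u} = - \frac{6}{5 u} + \frac{u}{W}$)
$J = \frac{185417}{6895}$ ($J = - \frac{6}{5 \left(-42\right)} - \frac{42}{- \frac{112}{49} + \frac{104}{144}} = \left(- \frac{6}{5}\right) \left(- \frac{1}{42}\right) - \frac{42}{\left(-112\right) \frac{1}{49} + 104 \cdot \frac{1}{144}} = \frac{1}{35} - \frac{42}{- \frac{16}{7} + \frac{13}{18}} = \frac{1}{35} - \frac{42}{- \frac{197}{126}} = \frac{1}{35} - - \frac{5292}{197} = \frac{1}{35} + \frac{5292}{197} = \frac{185417}{6895} \approx 26.892$)
$- J = \left(-1\right) \frac{185417}{6895} = - \frac{185417}{6895}$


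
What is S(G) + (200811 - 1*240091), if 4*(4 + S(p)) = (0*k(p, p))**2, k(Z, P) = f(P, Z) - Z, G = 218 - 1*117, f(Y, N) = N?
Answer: -39284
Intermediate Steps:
G = 101 (G = 218 - 117 = 101)
k(Z, P) = 0 (k(Z, P) = Z - Z = 0)
S(p) = -4 (S(p) = -4 + (0*0)**2/4 = -4 + (1/4)*0**2 = -4 + (1/4)*0 = -4 + 0 = -4)
S(G) + (200811 - 1*240091) = -4 + (200811 - 1*240091) = -4 + (200811 - 240091) = -4 - 39280 = -39284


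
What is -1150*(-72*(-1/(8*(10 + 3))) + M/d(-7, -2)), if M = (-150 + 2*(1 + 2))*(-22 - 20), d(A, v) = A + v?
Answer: 10036050/13 ≈ 7.7200e+5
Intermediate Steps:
M = 6048 (M = (-150 + 2*3)*(-42) = (-150 + 6)*(-42) = -144*(-42) = 6048)
-1150*(-72*(-1/(8*(10 + 3))) + M/d(-7, -2)) = -1150*(-72*(-1/(8*(10 + 3))) + 6048/(-7 - 2)) = -1150*(-72/((-8*13)) + 6048/(-9)) = -1150*(-72/(-104) + 6048*(-⅑)) = -1150*(-72*(-1/104) - 672) = -1150*(9/13 - 672) = -1150*(-8727/13) = 10036050/13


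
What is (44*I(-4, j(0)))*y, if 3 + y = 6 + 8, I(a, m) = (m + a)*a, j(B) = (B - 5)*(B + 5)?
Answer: 56144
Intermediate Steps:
j(B) = (-5 + B)*(5 + B)
I(a, m) = a*(a + m) (I(a, m) = (a + m)*a = a*(a + m))
y = 11 (y = -3 + (6 + 8) = -3 + 14 = 11)
(44*I(-4, j(0)))*y = (44*(-4*(-4 + (-25 + 0**2))))*11 = (44*(-4*(-4 + (-25 + 0))))*11 = (44*(-4*(-4 - 25)))*11 = (44*(-4*(-29)))*11 = (44*116)*11 = 5104*11 = 56144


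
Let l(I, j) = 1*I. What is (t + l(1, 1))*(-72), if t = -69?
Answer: 4896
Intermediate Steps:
l(I, j) = I
(t + l(1, 1))*(-72) = (-69 + 1)*(-72) = -68*(-72) = 4896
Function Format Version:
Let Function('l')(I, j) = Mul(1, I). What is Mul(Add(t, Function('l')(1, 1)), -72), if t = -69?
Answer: 4896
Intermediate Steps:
Function('l')(I, j) = I
Mul(Add(t, Function('l')(1, 1)), -72) = Mul(Add(-69, 1), -72) = Mul(-68, -72) = 4896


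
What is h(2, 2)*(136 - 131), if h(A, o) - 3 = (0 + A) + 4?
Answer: 45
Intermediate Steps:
h(A, o) = 7 + A (h(A, o) = 3 + ((0 + A) + 4) = 3 + (A + 4) = 3 + (4 + A) = 7 + A)
h(2, 2)*(136 - 131) = (7 + 2)*(136 - 131) = 9*5 = 45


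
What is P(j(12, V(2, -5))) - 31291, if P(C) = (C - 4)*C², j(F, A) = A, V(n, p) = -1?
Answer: -31296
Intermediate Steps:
P(C) = C²*(-4 + C) (P(C) = (-4 + C)*C² = C²*(-4 + C))
P(j(12, V(2, -5))) - 31291 = (-1)²*(-4 - 1) - 31291 = 1*(-5) - 31291 = -5 - 31291 = -31296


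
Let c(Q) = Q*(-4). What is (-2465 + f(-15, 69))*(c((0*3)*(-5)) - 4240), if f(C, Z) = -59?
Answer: 10701760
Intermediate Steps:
c(Q) = -4*Q
(-2465 + f(-15, 69))*(c((0*3)*(-5)) - 4240) = (-2465 - 59)*(-4*0*3*(-5) - 4240) = -2524*(-0*(-5) - 4240) = -2524*(-4*0 - 4240) = -2524*(0 - 4240) = -2524*(-4240) = 10701760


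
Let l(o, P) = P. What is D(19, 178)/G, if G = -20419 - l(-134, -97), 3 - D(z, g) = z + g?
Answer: 97/10161 ≈ 0.0095463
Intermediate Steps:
D(z, g) = 3 - g - z (D(z, g) = 3 - (z + g) = 3 - (g + z) = 3 + (-g - z) = 3 - g - z)
G = -20322 (G = -20419 - 1*(-97) = -20419 + 97 = -20322)
D(19, 178)/G = (3 - 1*178 - 1*19)/(-20322) = (3 - 178 - 19)*(-1/20322) = -194*(-1/20322) = 97/10161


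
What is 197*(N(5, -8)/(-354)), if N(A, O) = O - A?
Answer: 2561/354 ≈ 7.2345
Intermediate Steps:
197*(N(5, -8)/(-354)) = 197*((-8 - 1*5)/(-354)) = 197*((-8 - 5)*(-1/354)) = 197*(-13*(-1/354)) = 197*(13/354) = 2561/354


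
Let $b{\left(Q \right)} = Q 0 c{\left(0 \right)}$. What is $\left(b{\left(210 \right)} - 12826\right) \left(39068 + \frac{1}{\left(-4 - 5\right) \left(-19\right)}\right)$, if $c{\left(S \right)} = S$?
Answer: $- \frac{85685747554}{171} \approx -5.0109 \cdot 10^{8}$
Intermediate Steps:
$b{\left(Q \right)} = 0$ ($b{\left(Q \right)} = Q 0 \cdot 0 = 0 \cdot 0 = 0$)
$\left(b{\left(210 \right)} - 12826\right) \left(39068 + \frac{1}{\left(-4 - 5\right) \left(-19\right)}\right) = \left(0 - 12826\right) \left(39068 + \frac{1}{\left(-4 - 5\right) \left(-19\right)}\right) = - 12826 \left(39068 + \frac{1}{\left(-9\right) \left(-19\right)}\right) = - 12826 \left(39068 + \frac{1}{171}\right) = \left(-12826\right) \frac{6680629}{171} = - \frac{85685747554}{171}$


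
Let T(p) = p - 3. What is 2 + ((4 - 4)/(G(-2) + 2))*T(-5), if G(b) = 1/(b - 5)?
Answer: 2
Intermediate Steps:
G(b) = 1/(-5 + b)
T(p) = -3 + p
2 + ((4 - 4)/(G(-2) + 2))*T(-5) = 2 + ((4 - 4)/(1/(-5 - 2) + 2))*(-3 - 5) = 2 + (0/(1/(-7) + 2))*(-8) = 2 + (0/(-⅐ + 2))*(-8) = 2 + (0/(13/7))*(-8) = 2 + (0*(7/13))*(-8) = 2 + 0*(-8) = 2 + 0 = 2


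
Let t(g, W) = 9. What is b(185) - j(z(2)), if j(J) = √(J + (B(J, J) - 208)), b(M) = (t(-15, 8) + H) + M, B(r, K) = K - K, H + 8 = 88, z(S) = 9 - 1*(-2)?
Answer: 274 - I*√197 ≈ 274.0 - 14.036*I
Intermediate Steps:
z(S) = 11 (z(S) = 9 + 2 = 11)
H = 80 (H = -8 + 88 = 80)
B(r, K) = 0
b(M) = 89 + M (b(M) = (9 + 80) + M = 89 + M)
j(J) = √(-208 + J) (j(J) = √(J + (0 - 208)) = √(J - 208) = √(-208 + J))
b(185) - j(z(2)) = (89 + 185) - √(-208 + 11) = 274 - √(-197) = 274 - I*√197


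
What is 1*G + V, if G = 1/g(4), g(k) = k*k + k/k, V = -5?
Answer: -84/17 ≈ -4.9412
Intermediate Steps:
g(k) = 1 + k**2 (g(k) = k**2 + 1 = 1 + k**2)
G = 1/17 (G = 1/(1 + 4**2) = 1/(1 + 16) = 1/17 ≈ 0.058824)
1*G + V = 1*(1/17) - 5 = 1/17 - 5 = -84/17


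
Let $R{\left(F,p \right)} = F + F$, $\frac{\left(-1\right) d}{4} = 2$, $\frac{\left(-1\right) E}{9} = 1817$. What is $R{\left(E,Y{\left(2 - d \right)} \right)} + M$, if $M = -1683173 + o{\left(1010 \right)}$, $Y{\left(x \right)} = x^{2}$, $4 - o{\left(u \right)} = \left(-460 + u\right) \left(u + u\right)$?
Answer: $-2826875$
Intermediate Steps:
$E = -16353$ ($E = \left(-9\right) 1817 = -16353$)
$d = -8$ ($d = \left(-4\right) 2 = -8$)
$o{\left(u \right)} = 4 - 2 u \left(-460 + u\right)$ ($o{\left(u \right)} = 4 - \left(-460 + u\right) \left(u + u\right) = 4 - \left(-460 + u\right) 2 u = 4 - 2 u \left(-460 + u\right)$)
$M = -2794169$ ($M = -1683173 + \left(4 - 2 \cdot 1010^{2} + 920 \cdot 1010\right) = -1683173 + \left(4 - 2040200 + 929200\right) = -1683173 - 1110996 = -2794169$)
$R{\left(F,p \right)} = 2 F$
$R{\left(E,Y{\left(2 - d \right)} \right)} + M = 2 \left(-16353\right) - 2794169 = -32706 - 2794169 = -2826875$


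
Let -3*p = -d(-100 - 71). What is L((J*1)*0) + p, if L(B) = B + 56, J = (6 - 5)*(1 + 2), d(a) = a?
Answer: -1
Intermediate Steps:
J = 3 (J = 1*3 = 3)
L(B) = 56 + B
p = -57 (p = -(-1)*(-100 - 71)/3 = -(-1)*(-171)/3 = -1/3*171 = -57)
L((J*1)*0) + p = (56 + (3*1)*0) - 57 = (56 + 3*0) - 57 = (56 + 0) - 57 = 56 - 57 = -1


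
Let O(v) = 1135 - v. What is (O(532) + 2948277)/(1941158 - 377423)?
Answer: 196592/104249 ≈ 1.8858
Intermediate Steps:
(O(532) + 2948277)/(1941158 - 377423) = ((1135 - 1*532) + 2948277)/(1941158 - 377423) = ((1135 - 532) + 2948277)/1563735 = (603 + 2948277)*(1/1563735) = 2948880*(1/1563735) = 196592/104249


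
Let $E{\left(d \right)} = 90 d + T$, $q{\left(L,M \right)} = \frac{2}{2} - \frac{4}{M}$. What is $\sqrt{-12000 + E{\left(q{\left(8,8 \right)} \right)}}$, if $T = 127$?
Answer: $2 i \sqrt{2957} \approx 108.76 i$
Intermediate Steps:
$q{\left(L,M \right)} = 1 - \frac{4}{M}$ ($q{\left(L,M \right)} = 2 \cdot \frac{1}{2} - \frac{4}{M} = 1 - \frac{4}{M}$)
$E{\left(d \right)} = 127 + 90 d$ ($E{\left(d \right)} = 90 d + 127 = 127 + 90 d$)
$\sqrt{-12000 + E{\left(q{\left(8,8 \right)} \right)}} = \sqrt{-12000 + \left(127 + 90 \frac{-4 + 8}{8}\right)} = \sqrt{-12000 + \left(127 + 90 \cdot \frac{1}{8} \cdot 4\right)} = \sqrt{-12000 + \left(127 + 90 \cdot \frac{1}{2}\right)} = \sqrt{-12000 + \left(127 + 45\right)} = \sqrt{-12000 + 172} = \sqrt{-11828} = 2 i \sqrt{2957}$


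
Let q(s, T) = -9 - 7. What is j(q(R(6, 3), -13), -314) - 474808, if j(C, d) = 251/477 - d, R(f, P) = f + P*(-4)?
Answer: -226333387/477 ≈ -4.7449e+5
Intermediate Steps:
R(f, P) = f - 4*P
q(s, T) = -16
j(C, d) = 251/477 - d (j(C, d) = 251*(1/477) - d = 251/477 - d)
j(q(R(6, 3), -13), -314) - 474808 = (251/477 - 1*(-314)) - 474808 = (251/477 + 314) - 474808 = 150029/477 - 474808 = -226333387/477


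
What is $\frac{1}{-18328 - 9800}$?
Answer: $- \frac{1}{28128} \approx -3.5552 \cdot 10^{-5}$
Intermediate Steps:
$\frac{1}{-18328 - 9800} = \frac{1}{-28128} = - \frac{1}{28128}$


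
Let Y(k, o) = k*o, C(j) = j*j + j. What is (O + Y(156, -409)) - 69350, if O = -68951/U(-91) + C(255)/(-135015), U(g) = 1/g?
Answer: 55278620035/9001 ≈ 6.1414e+6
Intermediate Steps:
C(j) = j + j**2 (C(j) = j**2 + j = j + j**2)
O = 56477139189/9001 (O = -68951/(1/(-91)) + (255*(1 + 255))/(-135015) = -68951/(-1/91) + (255*256)*(-1/135015) = -68951*(-91) + 65280*(-1/135015) = 6274541 - 4352/9001 = 56477139189/9001 ≈ 6.2745e+6)
(O + Y(156, -409)) - 69350 = (56477139189/9001 + 156*(-409)) - 69350 = (56477139189/9001 - 63804) - 69350 = 55902839385/9001 - 69350 = 55278620035/9001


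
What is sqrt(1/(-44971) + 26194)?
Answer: 3*sqrt(5886056182687)/44971 ≈ 161.85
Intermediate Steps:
sqrt(1/(-44971) + 26194) = sqrt(-1/44971 + 26194) = sqrt(1177970373/44971) = 3*sqrt(5886056182687)/44971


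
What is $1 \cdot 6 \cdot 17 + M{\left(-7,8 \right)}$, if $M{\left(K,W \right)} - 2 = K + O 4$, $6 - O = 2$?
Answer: $113$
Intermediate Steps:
$O = 4$ ($O = 6 - 2 = 4$)
$M{\left(K,W \right)} = 18 + K$ ($M{\left(K,W \right)} = 2 + \left(K + 4 \cdot 4\right) = 2 + \left(K + 16\right) = 2 + \left(16 + K\right) = 18 + K$)
$1 \cdot 6 \cdot 17 + M{\left(-7,8 \right)} = 1 \cdot 6 \cdot 17 + \left(18 - 7\right) = 6 \cdot 17 + 11 = 102 + 11 = 113$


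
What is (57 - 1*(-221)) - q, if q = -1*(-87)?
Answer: 191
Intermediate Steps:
q = 87
(57 - 1*(-221)) - q = (57 - 1*(-221)) - 1*87 = (57 + 221) - 87 = 278 - 87 = 191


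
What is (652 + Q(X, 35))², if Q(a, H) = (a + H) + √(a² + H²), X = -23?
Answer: (664 + √1754)² ≈ 4.9827e+5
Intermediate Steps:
Q(a, H) = H + a + √(H² + a²) (Q(a, H) = (H + a) + √(H² + a²) = H + a + √(H² + a²))
(652 + Q(X, 35))² = (652 + (35 - 23 + √(35² + (-23)²)))² = (652 + (35 - 23 + √(1225 + 529)))² = (652 + (35 - 23 + √1754))² = (652 + (12 + √1754))² = (664 + √1754)²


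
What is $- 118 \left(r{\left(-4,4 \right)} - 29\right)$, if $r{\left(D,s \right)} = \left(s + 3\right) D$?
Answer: $6726$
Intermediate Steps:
$r{\left(D,s \right)} = D \left(3 + s\right)$ ($r{\left(D,s \right)} = \left(3 + s\right) D = D \left(3 + s\right)$)
$- 118 \left(r{\left(-4,4 \right)} - 29\right) = - 118 \left(- 4 \left(3 + 4\right) - 29\right) = - 118 \left(\left(-4\right) 7 - 29\right) = - 118 \left(-28 - 29\right) = \left(-118\right) \left(-57\right) = 6726$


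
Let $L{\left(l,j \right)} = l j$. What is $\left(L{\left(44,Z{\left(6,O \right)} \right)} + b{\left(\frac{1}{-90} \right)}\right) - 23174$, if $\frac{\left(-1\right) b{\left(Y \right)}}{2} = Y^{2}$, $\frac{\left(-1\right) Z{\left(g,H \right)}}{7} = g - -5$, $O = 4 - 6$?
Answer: $- \frac{107576101}{4050} \approx -26562.0$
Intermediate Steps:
$O = -2$
$Z{\left(g,H \right)} = -35 - 7 g$ ($Z{\left(g,H \right)} = - 7 \left(g - -5\right) = - 7 \left(g + 5\right) = - 7 \left(5 + g\right) = -35 - 7 g$)
$b{\left(Y \right)} = - 2 Y^{2}$
$L{\left(l,j \right)} = j l$
$\left(L{\left(44,Z{\left(6,O \right)} \right)} + b{\left(\frac{1}{-90} \right)}\right) - 23174 = \left(\left(-35 - 42\right) 44 - 2 \left(\frac{1}{-90}\right)^{2}\right) - 23174 = \left(\left(-35 - 42\right) 44 - 2 \left(- \frac{1}{90}\right)^{2}\right) - 23174 = \left(\left(-77\right) 44 - \frac{1}{4050}\right) - 23174 = \left(-3388 - \frac{1}{4050}\right) - 23174 = - \frac{13721401}{4050} - 23174 = - \frac{107576101}{4050}$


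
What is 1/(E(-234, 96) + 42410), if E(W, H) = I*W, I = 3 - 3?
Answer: 1/42410 ≈ 2.3579e-5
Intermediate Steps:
I = 0
E(W, H) = 0 (E(W, H) = 0*W = 0)
1/(E(-234, 96) + 42410) = 1/(0 + 42410) = 1/42410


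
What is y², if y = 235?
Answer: 55225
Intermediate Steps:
y² = 235² = 55225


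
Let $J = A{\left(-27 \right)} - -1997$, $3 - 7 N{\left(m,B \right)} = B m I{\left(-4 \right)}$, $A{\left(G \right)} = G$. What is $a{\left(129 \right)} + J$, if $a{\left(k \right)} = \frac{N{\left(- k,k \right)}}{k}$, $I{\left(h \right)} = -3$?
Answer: $\frac{576330}{301} \approx 1914.7$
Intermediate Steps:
$N{\left(m,B \right)} = \frac{3}{7} + \frac{3 B m}{7}$ ($N{\left(m,B \right)} = \frac{3}{7} - \frac{B m \left(-3\right)}{7} = \frac{3}{7} - \frac{\left(-3\right) B m}{7} = \frac{3}{7} + \frac{3 B m}{7}$)
$a{\left(k \right)} = \frac{\frac{3}{7} - \frac{3 k^{2}}{7}}{k}$ ($a{\left(k \right)} = \frac{\frac{3}{7} + \frac{3 k \left(- k\right)}{7}}{k} = \frac{\frac{3}{7} - \frac{3 k^{2}}{7}}{k}$)
$J = 1970$ ($J = -27 - -1997 = -27 + 1997 = 1970$)
$a{\left(129 \right)} + J = \frac{3 \left(1 - 129^{2}\right)}{7 \cdot 129} + 1970 = \frac{3}{7} \cdot \frac{1}{129} \left(1 - 16641\right) + 1970 = \frac{3}{7} \cdot \frac{1}{129} \left(-16640\right) + 1970 = - \frac{16640}{301} + 1970 = \frac{576330}{301}$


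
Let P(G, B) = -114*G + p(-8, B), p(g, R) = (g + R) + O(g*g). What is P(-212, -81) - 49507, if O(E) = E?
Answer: -25364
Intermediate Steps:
p(g, R) = R + g + g**2 (p(g, R) = (g + R) + g*g = (R + g) + g**2 = R + g + g**2)
P(G, B) = 56 + B - 114*G (P(G, B) = -114*G + (B - 8 + (-8)**2) = -114*G + (B - 8 + 64) = -114*G + (56 + B) = 56 + B - 114*G)
P(-212, -81) - 49507 = (56 - 81 - 114*(-212)) - 49507 = (56 - 81 + 24168) - 49507 = 24143 - 49507 = -25364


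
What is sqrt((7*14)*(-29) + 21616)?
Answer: 3*sqrt(2086) ≈ 137.02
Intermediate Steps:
sqrt((7*14)*(-29) + 21616) = sqrt(98*(-29) + 21616) = sqrt(-2842 + 21616) = sqrt(18774) = 3*sqrt(2086)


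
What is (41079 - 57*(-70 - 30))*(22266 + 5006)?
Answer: 1275756888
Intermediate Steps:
(41079 - 57*(-70 - 30))*(22266 + 5006) = (41079 - 57*(-100))*27272 = (41079 + 5700)*27272 = 46779*27272 = 1275756888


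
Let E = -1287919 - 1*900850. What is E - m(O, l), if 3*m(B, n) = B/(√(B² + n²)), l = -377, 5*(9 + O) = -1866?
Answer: -2188769 + 49*√42634/42634 ≈ -2.1888e+6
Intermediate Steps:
O = -1911/5 (O = -9 + (⅕)*(-1866) = -9 - 1866/5 = -1911/5 ≈ -382.20)
m(B, n) = B/(3*√(B² + n²)) (m(B, n) = (B/(√(B² + n²)))/3 = (B/√(B² + n²))/3 = B/(3*√(B² + n²)))
E = -2188769 (E = -1287919 - 900850 = -2188769)
E - m(O, l) = -2188769 - (-1911)/(3*5*√((-1911/5)² + (-377)²)) = -2188769 - (-1911)/(3*5*√(3651921/25 + 142129)) = -2188769 - (-1911)/(3*5*√(7205146/25)) = -2188769 - (-1911)*5*√42634/554242/(3*5) = -2188769 - (-49)*√42634/42634 = -2188769 + 49*√42634/42634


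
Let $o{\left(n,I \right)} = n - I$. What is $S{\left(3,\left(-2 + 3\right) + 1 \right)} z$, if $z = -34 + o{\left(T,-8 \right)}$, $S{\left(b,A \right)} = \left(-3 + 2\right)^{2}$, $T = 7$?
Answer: $-19$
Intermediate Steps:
$S{\left(b,A \right)} = 1$ ($S{\left(b,A \right)} = \left(-1\right)^{2} = 1$)
$z = -19$ ($z = -34 + \left(7 - -8\right) = -34 + \left(7 + 8\right) = -34 + 15 = -19$)
$S{\left(3,\left(-2 + 3\right) + 1 \right)} z = 1 \left(-19\right) = -19$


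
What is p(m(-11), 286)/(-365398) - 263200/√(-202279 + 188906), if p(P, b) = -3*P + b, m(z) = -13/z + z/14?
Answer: -43861/56271292 + 263200*I*√13373/13373 ≈ -0.00077946 + 2276.0*I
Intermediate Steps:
m(z) = -13/z + z/14 (m(z) = -13/z + z*(1/14) = -13/z + z/14)
p(P, b) = b - 3*P
p(m(-11), 286)/(-365398) - 263200/√(-202279 + 188906) = (286 - 3*(-13/(-11) + (1/14)*(-11)))/(-365398) - 263200/√(-202279 + 188906) = (286 - 3*(-13*(-1/11) - 11/14))*(-1/365398) - 263200*(-I*√13373/13373) = (286 - 3*(13/11 - 11/14))*(-1/365398) - 263200*(-I*√13373/13373) = (286 - 3*61/154)*(-1/365398) - (-263200)*I*√13373/13373 = (286 - 183/154)*(-1/365398) + 263200*I*√13373/13373 = (43861/154)*(-1/365398) + 263200*I*√13373/13373 = -43861/56271292 + 263200*I*√13373/13373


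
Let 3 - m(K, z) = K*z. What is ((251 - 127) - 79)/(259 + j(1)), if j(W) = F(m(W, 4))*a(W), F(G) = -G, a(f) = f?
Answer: 9/52 ≈ 0.17308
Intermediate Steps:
m(K, z) = 3 - K*z
j(W) = W*(-3 + 4*W) (j(W) = (-(3 - 1*W*4))*W = (-(3 - 4*W))*W = (-3 + 4*W)*W = W*(-3 + 4*W))
((251 - 127) - 79)/(259 + j(1)) = ((251 - 127) - 79)/(259 + 1*(-3 + 4*1)) = (124 - 79)/(259 + 1*(-3 + 4)) = 45/(259 + 1*1) = 45/(259 + 1) = 45/260 = 45*(1/260) = 9/52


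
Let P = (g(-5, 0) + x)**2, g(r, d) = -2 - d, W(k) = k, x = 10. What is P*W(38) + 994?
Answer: 3426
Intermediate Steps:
P = 64 (P = ((-2 - 1*0) + 10)**2 = ((-2 + 0) + 10)**2 = (-2 + 10)**2 = 8**2 = 64)
P*W(38) + 994 = 64*38 + 994 = 2432 + 994 = 3426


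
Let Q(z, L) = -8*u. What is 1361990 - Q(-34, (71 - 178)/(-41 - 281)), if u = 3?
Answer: 1362014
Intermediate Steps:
Q(z, L) = -24 (Q(z, L) = -8*3 = -24)
1361990 - Q(-34, (71 - 178)/(-41 - 281)) = 1361990 - 1*(-24) = 1361990 + 24 = 1362014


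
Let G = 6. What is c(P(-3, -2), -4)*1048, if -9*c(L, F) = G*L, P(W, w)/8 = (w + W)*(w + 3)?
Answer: 83840/3 ≈ 27947.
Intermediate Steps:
P(W, w) = 8*(3 + w)*(W + w) (P(W, w) = 8*((w + W)*(w + 3)) = 8*((W + w)*(3 + w)) = 8*((3 + w)*(W + w)) = 8*(3 + w)*(W + w))
c(L, F) = -2*L/3
c(P(-3, -2), -4)*1048 = -2*(8*(-2)² + 24*(-3) + 24*(-2) + 8*(-3)*(-2))/3*1048 = -2*(8*4 - 72 - 48 + 48)/3*1048 = -2*(32 - 72 - 48 + 48)/3*1048 = -⅔*(-40)*1048 = (80/3)*1048 = 83840/3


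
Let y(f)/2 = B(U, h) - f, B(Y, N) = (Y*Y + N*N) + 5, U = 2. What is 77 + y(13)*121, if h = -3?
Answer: 1287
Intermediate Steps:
B(Y, N) = 5 + N**2 + Y**2 (B(Y, N) = (Y**2 + N**2) + 5 = (N**2 + Y**2) + 5 = 5 + N**2 + Y**2)
y(f) = 36 - 2*f (y(f) = 2*((5 + (-3)**2 + 2**2) - f) = 2*((5 + 9 + 4) - f) = 2*(18 - f) = 36 - 2*f)
77 + y(13)*121 = 77 + (36 - 2*13)*121 = 77 + (36 - 26)*121 = 77 + 10*121 = 77 + 1210 = 1287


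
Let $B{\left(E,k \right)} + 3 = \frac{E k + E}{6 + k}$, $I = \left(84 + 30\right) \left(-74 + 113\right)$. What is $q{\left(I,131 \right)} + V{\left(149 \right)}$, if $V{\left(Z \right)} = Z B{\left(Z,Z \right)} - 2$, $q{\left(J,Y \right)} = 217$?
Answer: $\frac{658838}{31} \approx 21253.0$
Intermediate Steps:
$I = 4446$ ($I = 114 \cdot 39 = 4446$)
$B{\left(E,k \right)} = -3 + \frac{E + E k}{6 + k}$ ($B{\left(E,k \right)} = -3 + \frac{E k + E}{6 + k} = -3 + \frac{E + E k}{6 + k}$)
$V{\left(Z \right)} = -2 + \frac{Z \left(-18 + Z^{2} - 2 Z\right)}{6 + Z}$ ($V{\left(Z \right)} = Z \frac{-18 + Z - 3 Z + Z Z}{6 + Z} - 2 = Z \frac{-18 + Z - 3 Z + Z^{2}}{6 + Z} - 2 = Z \frac{-18 + Z^{2} - 2 Z}{6 + Z} - 2 = \frac{Z \left(-18 + Z^{2} - 2 Z\right)}{6 + Z} - 2 = -2 + \frac{Z \left(-18 + Z^{2} - 2 Z\right)}{6 + Z}$)
$q{\left(I,131 \right)} + V{\left(149 \right)} = 217 + \frac{-12 + 149^{3} - 2980 - 2 \cdot 149^{2}}{6 + 149} = 217 + \frac{-12 + 3307949 - 2980 - 44402}{155} = 217 + \frac{1}{155} \cdot 3260555 = 217 + \frac{652111}{31} = \frac{658838}{31}$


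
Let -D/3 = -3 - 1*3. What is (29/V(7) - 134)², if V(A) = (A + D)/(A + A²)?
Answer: 2979076/625 ≈ 4766.5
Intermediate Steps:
D = 18 (D = -3*(-3 - 1*3) = -3*(-3 - 3) = -3*(-6) = 18)
V(A) = (18 + A)/(A + A²) (V(A) = (A + 18)/(A + A²) = (18 + A)/(A + A²))
(29/V(7) - 134)² = (29/(((18 + 7)/(7*(1 + 7)))) - 134)² = (29/(((⅐)*25/8)) - 134)² = (29/(((⅐)*(⅛)*25)) - 134)² = (29/(25/56) - 134)² = (29*(56/25) - 134)² = (1624/25 - 134)² = (-1726/25)² = 2979076/625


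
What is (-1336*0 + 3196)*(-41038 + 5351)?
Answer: -114055652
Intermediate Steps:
(-1336*0 + 3196)*(-41038 + 5351) = (0 + 3196)*(-35687) = 3196*(-35687) = -114055652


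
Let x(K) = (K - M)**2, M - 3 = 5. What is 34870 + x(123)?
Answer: 48095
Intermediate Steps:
M = 8 (M = 3 + 5 = 8)
x(K) = (-8 + K)**2 (x(K) = (K - 1*8)**2 = (K - 8)**2 = (-8 + K)**2)
34870 + x(123) = 34870 + (-8 + 123)**2 = 34870 + 115**2 = 34870 + 13225 = 48095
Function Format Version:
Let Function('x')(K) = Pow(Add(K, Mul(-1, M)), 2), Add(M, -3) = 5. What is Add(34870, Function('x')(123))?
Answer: 48095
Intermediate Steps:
M = 8 (M = Add(3, 5) = 8)
Function('x')(K) = Pow(Add(-8, K), 2) (Function('x')(K) = Pow(Add(K, Mul(-1, 8)), 2) = Pow(Add(K, -8), 2) = Pow(Add(-8, K), 2))
Add(34870, Function('x')(123)) = Add(34870, Pow(Add(-8, 123), 2)) = Add(34870, Pow(115, 2)) = Add(34870, 13225) = 48095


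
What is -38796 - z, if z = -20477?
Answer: -18319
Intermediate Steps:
-38796 - z = -38796 - 1*(-20477) = -38796 + 20477 = -18319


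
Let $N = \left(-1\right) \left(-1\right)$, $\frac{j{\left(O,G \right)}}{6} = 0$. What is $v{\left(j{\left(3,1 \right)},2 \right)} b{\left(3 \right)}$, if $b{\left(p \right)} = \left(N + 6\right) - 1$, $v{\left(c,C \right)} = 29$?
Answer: $174$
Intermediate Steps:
$j{\left(O,G \right)} = 0$ ($j{\left(O,G \right)} = 6 \cdot 0 = 0$)
$N = 1$
$b{\left(p \right)} = 6$ ($b{\left(p \right)} = \left(1 + 6\right) - 1 = 7 - 1 = 6$)
$v{\left(j{\left(3,1 \right)},2 \right)} b{\left(3 \right)} = 29 \cdot 6 = 174$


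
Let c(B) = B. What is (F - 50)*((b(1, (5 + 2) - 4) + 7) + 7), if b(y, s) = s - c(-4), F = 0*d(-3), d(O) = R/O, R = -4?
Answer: -1050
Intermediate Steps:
d(O) = -4/O
F = 0 (F = 0*(-4/(-3)) = 0*(-4*(-⅓)) = 0*(4/3) = 0)
b(y, s) = 4 + s (b(y, s) = s - 1*(-4) = s + 4 = 4 + s)
(F - 50)*((b(1, (5 + 2) - 4) + 7) + 7) = (0 - 50)*(((4 + ((5 + 2) - 4)) + 7) + 7) = -50*(((4 + (7 - 4)) + 7) + 7) = -50*(((4 + 3) + 7) + 7) = -50*((7 + 7) + 7) = -50*(14 + 7) = -50*21 = -1050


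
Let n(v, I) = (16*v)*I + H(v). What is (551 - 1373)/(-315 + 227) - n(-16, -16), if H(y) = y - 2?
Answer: -179021/44 ≈ -4068.7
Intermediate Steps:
H(y) = -2 + y
n(v, I) = -2 + v + 16*I*v (n(v, I) = (16*v)*I + (-2 + v) = 16*I*v + (-2 + v) = -2 + v + 16*I*v)
(551 - 1373)/(-315 + 227) - n(-16, -16) = (551 - 1373)/(-315 + 227) - (-2 - 16 + 16*(-16)*(-16)) = -822/(-88) - (-2 - 16 + 4096) = -822*(-1/88) - 1*4078 = 411/44 - 4078 = -179021/44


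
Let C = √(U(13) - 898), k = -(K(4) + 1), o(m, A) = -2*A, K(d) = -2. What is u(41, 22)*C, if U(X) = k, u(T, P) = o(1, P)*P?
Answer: -968*I*√897 ≈ -28992.0*I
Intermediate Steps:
u(T, P) = -2*P² (u(T, P) = (-2*P)*P = -2*P²)
k = 1 (k = -(-2 + 1) = -1*(-1) = 1)
U(X) = 1
C = I*√897 (C = √(1 - 898) = √(-897) = I*√897 ≈ 29.95*I)
u(41, 22)*C = (-2*22²)*(I*√897) = (-2*484)*(I*√897) = -968*I*√897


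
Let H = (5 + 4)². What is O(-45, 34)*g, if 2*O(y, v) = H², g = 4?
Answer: 13122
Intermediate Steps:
H = 81 (H = 9² = 81)
O(y, v) = 6561/2 (O(y, v) = (½)*81² = (½)*6561 = 6561/2)
O(-45, 34)*g = (6561/2)*4 = 13122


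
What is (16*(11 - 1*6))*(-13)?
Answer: -1040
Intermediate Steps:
(16*(11 - 1*6))*(-13) = (16*(11 - 6))*(-13) = (16*5)*(-13) = 80*(-13) = -1040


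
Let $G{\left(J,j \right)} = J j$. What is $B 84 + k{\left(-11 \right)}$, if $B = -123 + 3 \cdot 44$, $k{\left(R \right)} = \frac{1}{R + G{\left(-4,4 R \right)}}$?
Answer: $\frac{124741}{165} \approx 756.01$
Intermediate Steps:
$k{\left(R \right)} = - \frac{1}{15 R}$ ($k{\left(R \right)} = \frac{1}{R - 4 \cdot 4 R} = \frac{1}{R - 16 R} = \frac{1}{\left(-15\right) R} = - \frac{1}{15 R}$)
$B = 9$ ($B = -123 + 132 = 9$)
$B 84 + k{\left(-11 \right)} = 9 \cdot 84 - \frac{1}{15 \left(-11\right)} = 756 - - \frac{1}{165} = 756 + \frac{1}{165} = \frac{124741}{165}$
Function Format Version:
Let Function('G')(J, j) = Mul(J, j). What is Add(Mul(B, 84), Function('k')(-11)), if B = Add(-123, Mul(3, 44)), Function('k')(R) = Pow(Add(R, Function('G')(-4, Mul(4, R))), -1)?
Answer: Rational(124741, 165) ≈ 756.01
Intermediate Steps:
Function('k')(R) = Mul(Rational(-1, 15), Pow(R, -1)) (Function('k')(R) = Pow(Add(R, Mul(-4, Mul(4, R))), -1) = Pow(Add(R, Mul(-16, R)), -1) = Pow(Mul(-15, R), -1) = Mul(Rational(-1, 15), Pow(R, -1)))
B = 9 (B = Add(-123, 132) = 9)
Add(Mul(B, 84), Function('k')(-11)) = Add(Mul(9, 84), Mul(Rational(-1, 15), Pow(-11, -1))) = Add(756, Mul(Rational(-1, 15), Rational(-1, 11))) = Add(756, Rational(1, 165)) = Rational(124741, 165)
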